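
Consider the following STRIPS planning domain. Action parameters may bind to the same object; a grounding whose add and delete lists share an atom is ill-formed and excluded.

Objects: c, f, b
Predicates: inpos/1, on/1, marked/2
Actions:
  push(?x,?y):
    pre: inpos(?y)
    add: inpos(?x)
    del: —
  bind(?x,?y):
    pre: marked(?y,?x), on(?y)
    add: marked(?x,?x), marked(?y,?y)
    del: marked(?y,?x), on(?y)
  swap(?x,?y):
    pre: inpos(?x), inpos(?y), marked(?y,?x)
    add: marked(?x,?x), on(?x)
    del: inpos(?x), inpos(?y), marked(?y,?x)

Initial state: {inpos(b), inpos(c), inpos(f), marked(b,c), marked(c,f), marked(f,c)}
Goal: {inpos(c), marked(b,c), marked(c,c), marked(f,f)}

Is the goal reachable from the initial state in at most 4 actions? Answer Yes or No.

1. swap(c,f)  →  {inpos(b), marked(b,c), marked(c,c), marked(c,f), on(c)}
2. push(c,b)  →  {inpos(b), inpos(c), marked(b,c), marked(c,c), marked(c,f), on(c)}
3. bind(f,c)  →  {inpos(b), inpos(c), marked(b,c), marked(c,c), marked(f,f)}
optimal plan length = 3; 3 ≤ 4

Yes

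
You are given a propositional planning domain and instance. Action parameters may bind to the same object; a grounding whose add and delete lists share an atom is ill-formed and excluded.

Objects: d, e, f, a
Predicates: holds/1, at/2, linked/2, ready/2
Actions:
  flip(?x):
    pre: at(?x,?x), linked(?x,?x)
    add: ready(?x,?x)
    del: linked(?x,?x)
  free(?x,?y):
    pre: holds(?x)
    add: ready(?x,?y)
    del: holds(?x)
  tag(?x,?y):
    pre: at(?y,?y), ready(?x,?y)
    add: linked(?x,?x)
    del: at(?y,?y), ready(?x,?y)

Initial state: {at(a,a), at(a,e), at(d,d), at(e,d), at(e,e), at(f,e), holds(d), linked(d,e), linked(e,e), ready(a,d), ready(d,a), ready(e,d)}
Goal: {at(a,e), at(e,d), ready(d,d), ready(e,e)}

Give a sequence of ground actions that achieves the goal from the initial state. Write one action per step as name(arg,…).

flip(e); free(d,d)

1. flip(e)  →  {at(a,a), at(a,e), at(d,d), at(e,d), at(e,e), at(f,e), holds(d), linked(d,e), ready(a,d), ready(d,a), ready(e,d), ready(e,e)}
2. free(d,d)  →  {at(a,a), at(a,e), at(d,d), at(e,d), at(e,e), at(f,e), linked(d,e), ready(a,d), ready(d,a), ready(d,d), ready(e,d), ready(e,e)}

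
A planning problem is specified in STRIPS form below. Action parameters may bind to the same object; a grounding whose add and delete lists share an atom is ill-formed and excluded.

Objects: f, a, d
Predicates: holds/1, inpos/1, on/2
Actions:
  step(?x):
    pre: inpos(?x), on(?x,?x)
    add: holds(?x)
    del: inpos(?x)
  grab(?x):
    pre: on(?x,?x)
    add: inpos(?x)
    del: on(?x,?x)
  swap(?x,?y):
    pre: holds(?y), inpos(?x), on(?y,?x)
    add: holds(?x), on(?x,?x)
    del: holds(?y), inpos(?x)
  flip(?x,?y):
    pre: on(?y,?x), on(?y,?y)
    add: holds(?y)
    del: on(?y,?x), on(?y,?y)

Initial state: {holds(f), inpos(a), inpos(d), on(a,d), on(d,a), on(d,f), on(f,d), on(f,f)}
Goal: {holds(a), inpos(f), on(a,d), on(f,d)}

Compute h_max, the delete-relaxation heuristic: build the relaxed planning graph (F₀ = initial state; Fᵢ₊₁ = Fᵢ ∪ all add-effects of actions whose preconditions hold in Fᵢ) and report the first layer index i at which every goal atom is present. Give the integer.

2

F0 = init (8 atoms)
F1 = F0 ∪ {holds(d), inpos(f), on(d,d)}  (11 atoms)
F2 = F1 ∪ {holds(a), on(a,a)}  (13 atoms)
goal ⊆ F2  ⇒  h_max = 2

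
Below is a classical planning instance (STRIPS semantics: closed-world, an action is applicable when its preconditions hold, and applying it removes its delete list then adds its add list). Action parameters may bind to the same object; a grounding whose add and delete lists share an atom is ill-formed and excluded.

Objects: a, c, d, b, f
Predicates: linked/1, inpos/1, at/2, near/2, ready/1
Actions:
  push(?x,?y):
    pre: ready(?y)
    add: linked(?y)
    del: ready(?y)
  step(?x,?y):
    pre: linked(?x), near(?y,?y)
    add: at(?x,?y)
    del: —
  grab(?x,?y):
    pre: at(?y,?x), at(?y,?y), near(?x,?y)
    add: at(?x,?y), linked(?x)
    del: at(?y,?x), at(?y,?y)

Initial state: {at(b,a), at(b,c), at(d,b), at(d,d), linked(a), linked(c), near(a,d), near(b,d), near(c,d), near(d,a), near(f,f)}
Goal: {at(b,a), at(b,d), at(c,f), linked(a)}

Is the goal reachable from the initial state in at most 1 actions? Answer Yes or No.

1. step(c,f)  →  {at(b,a), at(b,c), at(c,f), at(d,b), at(d,d), linked(a), linked(c), near(a,d), near(b,d), near(c,d), near(d,a), near(f,f)}
2. grab(b,d)  →  {at(b,a), at(b,c), at(b,d), at(c,f), linked(a), linked(b), linked(c), near(a,d), near(b,d), near(c,d), near(d,a), near(f,f)}
optimal plan length = 2; 2 > 1

No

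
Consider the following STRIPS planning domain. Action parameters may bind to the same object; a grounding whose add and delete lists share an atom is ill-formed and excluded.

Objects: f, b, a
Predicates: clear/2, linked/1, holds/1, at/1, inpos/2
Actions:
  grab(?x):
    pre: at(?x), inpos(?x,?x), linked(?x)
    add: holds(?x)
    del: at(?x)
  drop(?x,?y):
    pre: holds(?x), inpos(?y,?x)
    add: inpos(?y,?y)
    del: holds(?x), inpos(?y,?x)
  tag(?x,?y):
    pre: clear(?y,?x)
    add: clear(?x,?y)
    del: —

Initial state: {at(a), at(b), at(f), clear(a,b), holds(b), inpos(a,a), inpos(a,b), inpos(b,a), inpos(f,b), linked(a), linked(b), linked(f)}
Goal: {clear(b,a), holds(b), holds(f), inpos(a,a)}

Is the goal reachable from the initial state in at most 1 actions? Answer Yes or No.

1. grab(a)  →  {at(b), at(f), clear(a,b), holds(a), holds(b), inpos(a,a), inpos(a,b), inpos(b,a), inpos(f,b), linked(a), linked(b), linked(f)}
2. drop(b,f)  →  {at(b), at(f), clear(a,b), holds(a), inpos(a,a), inpos(a,b), inpos(b,a), inpos(f,f), linked(a), linked(b), linked(f)}
3. grab(f)  →  {at(b), clear(a,b), holds(a), holds(f), inpos(a,a), inpos(a,b), inpos(b,a), inpos(f,f), linked(a), linked(b), linked(f)}
4. drop(a,b)  →  {at(b), clear(a,b), holds(f), inpos(a,a), inpos(a,b), inpos(b,b), inpos(f,f), linked(a), linked(b), linked(f)}
5. grab(b)  →  {clear(a,b), holds(b), holds(f), inpos(a,a), inpos(a,b), inpos(b,b), inpos(f,f), linked(a), linked(b), linked(f)}
6. tag(b,a)  →  {clear(a,b), clear(b,a), holds(b), holds(f), inpos(a,a), inpos(a,b), inpos(b,b), inpos(f,f), linked(a), linked(b), linked(f)}
optimal plan length = 6; 6 > 1

No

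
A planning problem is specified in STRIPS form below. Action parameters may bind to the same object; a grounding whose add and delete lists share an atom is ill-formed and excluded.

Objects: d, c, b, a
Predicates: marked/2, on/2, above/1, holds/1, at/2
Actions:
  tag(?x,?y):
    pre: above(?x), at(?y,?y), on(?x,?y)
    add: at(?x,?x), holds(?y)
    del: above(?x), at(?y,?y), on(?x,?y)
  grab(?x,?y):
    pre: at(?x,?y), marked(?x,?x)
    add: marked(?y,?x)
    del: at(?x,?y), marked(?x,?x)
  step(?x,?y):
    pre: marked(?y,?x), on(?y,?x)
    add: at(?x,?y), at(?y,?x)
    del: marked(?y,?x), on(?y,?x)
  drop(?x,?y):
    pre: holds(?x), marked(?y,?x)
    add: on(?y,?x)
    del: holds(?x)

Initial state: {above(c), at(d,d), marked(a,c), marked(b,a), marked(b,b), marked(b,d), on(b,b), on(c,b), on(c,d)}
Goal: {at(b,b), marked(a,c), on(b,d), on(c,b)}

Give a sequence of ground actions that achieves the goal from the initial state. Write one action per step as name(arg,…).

1. tag(c,d)  →  {at(c,c), holds(d), marked(a,c), marked(b,a), marked(b,b), marked(b,d), on(b,b), on(c,b)}
2. step(b,b)  →  {at(b,b), at(c,c), holds(d), marked(a,c), marked(b,a), marked(b,d), on(c,b)}
3. drop(d,b)  →  {at(b,b), at(c,c), marked(a,c), marked(b,a), marked(b,d), on(b,d), on(c,b)}

tag(c,d); step(b,b); drop(d,b)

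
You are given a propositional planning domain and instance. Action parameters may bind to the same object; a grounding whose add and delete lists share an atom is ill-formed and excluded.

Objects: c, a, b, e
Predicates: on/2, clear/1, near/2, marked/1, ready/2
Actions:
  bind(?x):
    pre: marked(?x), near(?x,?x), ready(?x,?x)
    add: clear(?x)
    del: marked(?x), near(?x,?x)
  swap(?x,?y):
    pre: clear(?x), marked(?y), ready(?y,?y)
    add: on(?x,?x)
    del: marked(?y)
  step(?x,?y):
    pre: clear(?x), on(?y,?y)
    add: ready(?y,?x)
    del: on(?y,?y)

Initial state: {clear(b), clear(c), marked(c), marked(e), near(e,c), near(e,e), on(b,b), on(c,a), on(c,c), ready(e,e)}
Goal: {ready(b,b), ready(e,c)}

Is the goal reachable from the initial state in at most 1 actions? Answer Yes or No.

1. bind(e)  →  {clear(b), clear(c), clear(e), marked(c), near(e,c), on(b,b), on(c,a), on(c,c), ready(e,e)}
2. step(c,c)  →  {clear(b), clear(c), clear(e), marked(c), near(e,c), on(b,b), on(c,a), ready(c,c), ready(e,e)}
3. swap(e,c)  →  {clear(b), clear(c), clear(e), near(e,c), on(b,b), on(c,a), on(e,e), ready(c,c), ready(e,e)}
4. step(c,e)  →  {clear(b), clear(c), clear(e), near(e,c), on(b,b), on(c,a), ready(c,c), ready(e,c), ready(e,e)}
5. step(b,b)  →  {clear(b), clear(c), clear(e), near(e,c), on(c,a), ready(b,b), ready(c,c), ready(e,c), ready(e,e)}
optimal plan length = 5; 5 > 1

No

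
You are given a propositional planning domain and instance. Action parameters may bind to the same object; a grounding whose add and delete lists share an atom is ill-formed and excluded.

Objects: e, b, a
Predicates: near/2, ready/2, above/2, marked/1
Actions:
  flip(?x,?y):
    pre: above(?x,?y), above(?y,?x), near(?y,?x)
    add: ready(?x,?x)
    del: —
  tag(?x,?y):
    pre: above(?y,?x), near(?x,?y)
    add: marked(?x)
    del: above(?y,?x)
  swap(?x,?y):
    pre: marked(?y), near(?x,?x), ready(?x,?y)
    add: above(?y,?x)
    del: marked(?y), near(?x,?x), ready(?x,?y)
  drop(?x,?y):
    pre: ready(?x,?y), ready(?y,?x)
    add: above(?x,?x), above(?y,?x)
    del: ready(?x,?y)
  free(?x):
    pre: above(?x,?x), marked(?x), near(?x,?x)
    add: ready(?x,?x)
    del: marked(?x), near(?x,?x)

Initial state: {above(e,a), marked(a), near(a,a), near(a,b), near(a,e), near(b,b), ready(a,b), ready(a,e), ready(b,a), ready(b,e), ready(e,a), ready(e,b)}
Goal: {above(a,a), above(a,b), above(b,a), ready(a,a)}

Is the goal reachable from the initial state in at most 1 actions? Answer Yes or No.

1. drop(a,b)  →  {above(a,a), above(b,a), above(e,a), marked(a), near(a,a), near(a,b), near(a,e), near(b,b), ready(a,e), ready(b,a), ready(b,e), ready(e,a), ready(e,b)}
2. flip(a,a)  →  {above(a,a), above(b,a), above(e,a), marked(a), near(a,a), near(a,b), near(a,e), near(b,b), ready(a,a), ready(a,e), ready(b,a), ready(b,e), ready(e,a), ready(e,b)}
3. swap(b,a)  →  {above(a,a), above(a,b), above(b,a), above(e,a), near(a,a), near(a,b), near(a,e), ready(a,a), ready(a,e), ready(b,e), ready(e,a), ready(e,b)}
optimal plan length = 3; 3 > 1

No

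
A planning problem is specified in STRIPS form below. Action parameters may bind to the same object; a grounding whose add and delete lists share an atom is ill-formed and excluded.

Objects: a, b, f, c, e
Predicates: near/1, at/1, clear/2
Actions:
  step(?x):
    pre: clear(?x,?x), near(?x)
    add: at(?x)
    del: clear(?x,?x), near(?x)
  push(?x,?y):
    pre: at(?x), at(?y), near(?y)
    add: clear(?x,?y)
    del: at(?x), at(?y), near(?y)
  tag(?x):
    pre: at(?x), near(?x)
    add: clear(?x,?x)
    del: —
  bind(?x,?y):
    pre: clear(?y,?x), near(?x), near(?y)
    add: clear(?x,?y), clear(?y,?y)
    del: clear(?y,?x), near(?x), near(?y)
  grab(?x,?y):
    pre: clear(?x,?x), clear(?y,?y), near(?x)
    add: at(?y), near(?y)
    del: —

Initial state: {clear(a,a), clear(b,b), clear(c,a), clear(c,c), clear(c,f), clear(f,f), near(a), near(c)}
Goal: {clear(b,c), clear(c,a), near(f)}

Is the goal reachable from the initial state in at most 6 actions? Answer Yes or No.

Yes

1. grab(a,b)  →  {at(b), clear(a,a), clear(b,b), clear(c,a), clear(c,c), clear(c,f), clear(f,f), near(a), near(b), near(c)}
2. grab(a,f)  →  {at(b), at(f), clear(a,a), clear(b,b), clear(c,a), clear(c,c), clear(c,f), clear(f,f), near(a), near(b), near(c), near(f)}
3. grab(a,c)  →  {at(b), at(c), at(f), clear(a,a), clear(b,b), clear(c,a), clear(c,c), clear(c,f), clear(f,f), near(a), near(b), near(c), near(f)}
4. push(b,c)  →  {at(f), clear(a,a), clear(b,b), clear(b,c), clear(c,a), clear(c,c), clear(c,f), clear(f,f), near(a), near(b), near(f)}
optimal plan length = 4; 4 ≤ 6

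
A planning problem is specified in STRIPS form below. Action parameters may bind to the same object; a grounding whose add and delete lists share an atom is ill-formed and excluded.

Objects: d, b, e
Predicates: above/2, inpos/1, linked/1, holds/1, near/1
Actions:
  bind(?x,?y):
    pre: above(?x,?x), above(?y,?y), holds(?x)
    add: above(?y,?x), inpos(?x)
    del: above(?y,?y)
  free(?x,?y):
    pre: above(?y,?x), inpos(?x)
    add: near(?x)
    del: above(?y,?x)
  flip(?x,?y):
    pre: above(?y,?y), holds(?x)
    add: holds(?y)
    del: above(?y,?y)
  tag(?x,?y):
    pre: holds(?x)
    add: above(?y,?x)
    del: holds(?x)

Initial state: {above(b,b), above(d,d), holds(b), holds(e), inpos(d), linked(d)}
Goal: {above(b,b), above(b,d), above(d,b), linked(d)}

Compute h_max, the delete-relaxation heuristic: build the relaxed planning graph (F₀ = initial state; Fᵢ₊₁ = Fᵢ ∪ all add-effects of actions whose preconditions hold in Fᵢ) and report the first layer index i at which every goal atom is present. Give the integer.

F0 = init (6 atoms)
F1 = F0 ∪ {above(b,e), above(d,b), above(d,e), above(e,b), above(e,e), holds(d), inpos(b), near(d)}  (14 atoms)
F2 = F1 ∪ {above(b,d), above(e,d), inpos(e), near(b)}  (18 atoms)
goal ⊆ F2  ⇒  h_max = 2

2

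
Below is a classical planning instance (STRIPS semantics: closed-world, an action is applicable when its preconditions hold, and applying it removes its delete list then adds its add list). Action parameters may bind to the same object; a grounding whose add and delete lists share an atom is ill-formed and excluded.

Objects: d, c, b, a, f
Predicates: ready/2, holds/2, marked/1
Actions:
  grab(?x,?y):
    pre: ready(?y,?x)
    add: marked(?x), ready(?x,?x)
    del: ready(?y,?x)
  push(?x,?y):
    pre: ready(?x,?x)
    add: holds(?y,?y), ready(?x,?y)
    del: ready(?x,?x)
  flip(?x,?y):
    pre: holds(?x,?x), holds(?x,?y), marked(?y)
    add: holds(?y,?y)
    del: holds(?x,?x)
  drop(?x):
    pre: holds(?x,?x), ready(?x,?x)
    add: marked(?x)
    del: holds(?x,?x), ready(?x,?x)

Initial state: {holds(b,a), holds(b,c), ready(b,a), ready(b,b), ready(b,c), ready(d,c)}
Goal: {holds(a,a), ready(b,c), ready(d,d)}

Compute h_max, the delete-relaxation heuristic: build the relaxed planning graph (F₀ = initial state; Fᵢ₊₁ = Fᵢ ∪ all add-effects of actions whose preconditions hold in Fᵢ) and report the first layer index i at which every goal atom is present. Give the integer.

F0 = init (6 atoms)
F1 = F0 ∪ {holds(a,a), holds(c,c), holds(d,d), holds(f,f), marked(a), marked(c), ready(a,a), ready(b,d), ready(b,f), ready(c,c)}  (16 atoms)
F2 = F1 ∪ {holds(b,b), marked(d), marked(f), ready(a,b), ready(a,c), ready(a,d), ready(a,f), ready(c,a), ready(c,b), ready(c,d), ready(c,f), ready(d,d), ready(f,f)}  (29 atoms)
goal ⊆ F2  ⇒  h_max = 2

2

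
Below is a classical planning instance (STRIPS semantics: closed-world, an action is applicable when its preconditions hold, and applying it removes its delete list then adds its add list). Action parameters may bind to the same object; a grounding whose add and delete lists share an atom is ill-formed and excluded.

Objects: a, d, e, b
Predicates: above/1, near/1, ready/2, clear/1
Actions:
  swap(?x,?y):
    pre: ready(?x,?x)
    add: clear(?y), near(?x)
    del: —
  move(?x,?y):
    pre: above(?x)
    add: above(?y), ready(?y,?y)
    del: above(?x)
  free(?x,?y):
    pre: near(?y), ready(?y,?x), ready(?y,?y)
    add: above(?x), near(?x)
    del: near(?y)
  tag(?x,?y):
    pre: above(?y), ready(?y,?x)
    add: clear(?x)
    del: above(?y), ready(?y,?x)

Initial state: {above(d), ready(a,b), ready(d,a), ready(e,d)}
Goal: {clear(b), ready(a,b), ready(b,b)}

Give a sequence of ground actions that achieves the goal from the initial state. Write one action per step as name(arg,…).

move(d,b); swap(b,b)

1. move(d,b)  →  {above(b), ready(a,b), ready(b,b), ready(d,a), ready(e,d)}
2. swap(b,b)  →  {above(b), clear(b), near(b), ready(a,b), ready(b,b), ready(d,a), ready(e,d)}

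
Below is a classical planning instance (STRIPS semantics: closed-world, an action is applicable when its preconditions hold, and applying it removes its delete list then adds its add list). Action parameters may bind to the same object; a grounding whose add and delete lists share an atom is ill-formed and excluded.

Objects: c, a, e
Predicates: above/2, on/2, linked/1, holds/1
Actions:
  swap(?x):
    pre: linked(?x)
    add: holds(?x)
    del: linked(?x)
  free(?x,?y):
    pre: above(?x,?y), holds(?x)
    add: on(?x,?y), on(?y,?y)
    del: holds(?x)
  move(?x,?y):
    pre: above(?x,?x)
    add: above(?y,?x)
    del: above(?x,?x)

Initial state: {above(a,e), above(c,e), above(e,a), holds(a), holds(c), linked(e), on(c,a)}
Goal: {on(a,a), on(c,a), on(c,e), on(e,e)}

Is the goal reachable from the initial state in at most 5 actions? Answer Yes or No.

1. swap(e)  →  {above(a,e), above(c,e), above(e,a), holds(a), holds(c), holds(e), on(c,a)}
2. free(c,e)  →  {above(a,e), above(c,e), above(e,a), holds(a), holds(e), on(c,a), on(c,e), on(e,e)}
3. free(e,a)  →  {above(a,e), above(c,e), above(e,a), holds(a), on(a,a), on(c,a), on(c,e), on(e,a), on(e,e)}
optimal plan length = 3; 3 ≤ 5

Yes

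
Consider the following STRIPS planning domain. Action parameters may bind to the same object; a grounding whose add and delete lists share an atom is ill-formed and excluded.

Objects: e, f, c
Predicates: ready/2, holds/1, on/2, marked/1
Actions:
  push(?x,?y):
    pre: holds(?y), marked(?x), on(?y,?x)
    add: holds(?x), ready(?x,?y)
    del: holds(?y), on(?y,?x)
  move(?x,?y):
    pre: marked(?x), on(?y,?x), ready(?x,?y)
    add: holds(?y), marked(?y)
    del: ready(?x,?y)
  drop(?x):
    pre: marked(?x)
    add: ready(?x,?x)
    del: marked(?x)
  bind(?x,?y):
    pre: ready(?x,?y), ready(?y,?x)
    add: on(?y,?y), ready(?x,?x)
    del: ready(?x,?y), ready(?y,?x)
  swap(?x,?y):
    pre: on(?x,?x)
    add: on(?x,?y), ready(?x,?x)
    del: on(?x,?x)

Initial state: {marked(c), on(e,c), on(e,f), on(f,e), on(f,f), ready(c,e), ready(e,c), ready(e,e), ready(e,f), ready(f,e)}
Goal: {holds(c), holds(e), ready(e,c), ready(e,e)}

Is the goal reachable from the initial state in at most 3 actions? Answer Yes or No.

1. move(c,e)  →  {holds(e), marked(c), marked(e), on(e,c), on(e,f), on(f,e), on(f,f), ready(e,c), ready(e,e), ready(e,f), ready(f,e)}
2. push(c,e)  →  {holds(c), marked(c), marked(e), on(e,f), on(f,e), on(f,f), ready(c,e), ready(e,c), ready(e,e), ready(e,f), ready(f,e)}
3. move(e,f)  →  {holds(c), holds(f), marked(c), marked(e), marked(f), on(e,f), on(f,e), on(f,f), ready(c,e), ready(e,c), ready(e,e), ready(f,e)}
4. push(e,f)  →  {holds(c), holds(e), marked(c), marked(e), marked(f), on(e,f), on(f,f), ready(c,e), ready(e,c), ready(e,e), ready(e,f), ready(f,e)}
optimal plan length = 4; 4 > 3

No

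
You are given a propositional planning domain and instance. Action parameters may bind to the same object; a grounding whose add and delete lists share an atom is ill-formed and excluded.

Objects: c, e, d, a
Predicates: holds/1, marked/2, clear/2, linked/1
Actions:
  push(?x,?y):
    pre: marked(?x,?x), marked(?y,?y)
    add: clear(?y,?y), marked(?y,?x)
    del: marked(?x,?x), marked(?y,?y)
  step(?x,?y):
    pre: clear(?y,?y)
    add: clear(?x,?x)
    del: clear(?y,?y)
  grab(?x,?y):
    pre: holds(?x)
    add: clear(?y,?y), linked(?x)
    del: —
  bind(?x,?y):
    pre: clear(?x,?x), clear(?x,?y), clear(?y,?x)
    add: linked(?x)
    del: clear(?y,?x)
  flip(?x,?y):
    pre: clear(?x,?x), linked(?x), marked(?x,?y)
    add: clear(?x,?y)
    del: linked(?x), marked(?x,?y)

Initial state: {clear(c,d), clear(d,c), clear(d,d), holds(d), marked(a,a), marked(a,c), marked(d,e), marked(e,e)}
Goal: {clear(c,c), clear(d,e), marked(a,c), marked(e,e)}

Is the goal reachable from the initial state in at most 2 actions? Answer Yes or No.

1. grab(d,c)  →  {clear(c,c), clear(c,d), clear(d,c), clear(d,d), holds(d), linked(d), marked(a,a), marked(a,c), marked(d,e), marked(e,e)}
2. flip(d,e)  →  {clear(c,c), clear(c,d), clear(d,c), clear(d,d), clear(d,e), holds(d), marked(a,a), marked(a,c), marked(e,e)}
optimal plan length = 2; 2 ≤ 2

Yes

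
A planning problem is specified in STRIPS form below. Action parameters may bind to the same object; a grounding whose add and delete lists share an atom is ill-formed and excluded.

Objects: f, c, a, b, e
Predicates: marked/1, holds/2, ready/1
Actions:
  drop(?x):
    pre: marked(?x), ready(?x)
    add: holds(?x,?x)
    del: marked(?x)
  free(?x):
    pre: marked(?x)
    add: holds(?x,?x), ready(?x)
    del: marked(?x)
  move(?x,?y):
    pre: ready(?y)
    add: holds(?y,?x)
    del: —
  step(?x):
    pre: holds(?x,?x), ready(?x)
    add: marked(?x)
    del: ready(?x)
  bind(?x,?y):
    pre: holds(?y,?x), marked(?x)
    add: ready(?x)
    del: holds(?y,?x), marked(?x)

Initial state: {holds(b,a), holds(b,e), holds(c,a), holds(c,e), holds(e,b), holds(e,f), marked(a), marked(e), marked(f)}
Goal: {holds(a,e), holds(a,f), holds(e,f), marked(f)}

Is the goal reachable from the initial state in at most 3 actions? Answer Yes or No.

1. free(a)  →  {holds(a,a), holds(b,a), holds(b,e), holds(c,a), holds(c,e), holds(e,b), holds(e,f), marked(e), marked(f), ready(a)}
2. move(f,a)  →  {holds(a,a), holds(a,f), holds(b,a), holds(b,e), holds(c,a), holds(c,e), holds(e,b), holds(e,f), marked(e), marked(f), ready(a)}
3. move(e,a)  →  {holds(a,a), holds(a,e), holds(a,f), holds(b,a), holds(b,e), holds(c,a), holds(c,e), holds(e,b), holds(e,f), marked(e), marked(f), ready(a)}
optimal plan length = 3; 3 ≤ 3

Yes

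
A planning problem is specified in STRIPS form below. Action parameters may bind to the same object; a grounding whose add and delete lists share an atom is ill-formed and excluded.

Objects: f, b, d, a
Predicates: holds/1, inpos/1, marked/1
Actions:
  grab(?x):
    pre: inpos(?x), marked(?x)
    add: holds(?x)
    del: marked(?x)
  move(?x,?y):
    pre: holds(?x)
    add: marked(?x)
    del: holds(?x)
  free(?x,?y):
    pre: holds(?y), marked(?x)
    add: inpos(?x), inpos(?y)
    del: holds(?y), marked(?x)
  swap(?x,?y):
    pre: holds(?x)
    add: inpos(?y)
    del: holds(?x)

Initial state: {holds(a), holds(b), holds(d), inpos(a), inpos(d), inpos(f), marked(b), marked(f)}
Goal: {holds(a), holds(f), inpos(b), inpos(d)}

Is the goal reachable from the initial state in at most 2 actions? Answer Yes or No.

Yes

1. grab(f)  →  {holds(a), holds(b), holds(d), holds(f), inpos(a), inpos(d), inpos(f), marked(b)}
2. free(b,b)  →  {holds(a), holds(d), holds(f), inpos(a), inpos(b), inpos(d), inpos(f)}
optimal plan length = 2; 2 ≤ 2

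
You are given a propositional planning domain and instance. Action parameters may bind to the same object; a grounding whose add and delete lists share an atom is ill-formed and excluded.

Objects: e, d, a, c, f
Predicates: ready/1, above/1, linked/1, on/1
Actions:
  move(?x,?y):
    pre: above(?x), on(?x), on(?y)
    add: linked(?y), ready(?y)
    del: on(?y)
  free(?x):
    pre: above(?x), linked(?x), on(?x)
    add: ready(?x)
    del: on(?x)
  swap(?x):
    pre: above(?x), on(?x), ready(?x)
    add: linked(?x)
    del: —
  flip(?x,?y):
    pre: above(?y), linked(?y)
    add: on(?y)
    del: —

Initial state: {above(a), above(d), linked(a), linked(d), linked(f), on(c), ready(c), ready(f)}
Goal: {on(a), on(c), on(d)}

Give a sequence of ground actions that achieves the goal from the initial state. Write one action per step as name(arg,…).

flip(e,d); flip(e,a)

1. flip(e,d)  →  {above(a), above(d), linked(a), linked(d), linked(f), on(c), on(d), ready(c), ready(f)}
2. flip(e,a)  →  {above(a), above(d), linked(a), linked(d), linked(f), on(a), on(c), on(d), ready(c), ready(f)}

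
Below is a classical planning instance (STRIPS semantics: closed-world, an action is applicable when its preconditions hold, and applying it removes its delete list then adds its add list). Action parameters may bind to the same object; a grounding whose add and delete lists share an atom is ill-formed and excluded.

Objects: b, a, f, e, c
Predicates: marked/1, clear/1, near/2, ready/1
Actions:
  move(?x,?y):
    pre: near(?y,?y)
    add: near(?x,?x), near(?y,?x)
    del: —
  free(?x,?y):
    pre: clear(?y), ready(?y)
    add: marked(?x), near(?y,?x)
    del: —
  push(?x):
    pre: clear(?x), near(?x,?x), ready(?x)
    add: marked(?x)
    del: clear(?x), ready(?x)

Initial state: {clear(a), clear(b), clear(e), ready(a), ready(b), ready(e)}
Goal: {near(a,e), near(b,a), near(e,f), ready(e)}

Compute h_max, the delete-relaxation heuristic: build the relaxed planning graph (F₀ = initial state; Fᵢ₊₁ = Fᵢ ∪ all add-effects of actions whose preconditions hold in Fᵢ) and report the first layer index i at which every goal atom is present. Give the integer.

F0 = init (6 atoms)
F1 = F0 ∪ {marked(a), marked(b), marked(c), marked(e), marked(f), near(a,a), near(a,b), near(a,c), near(a,e), near(a,f), near(b,a), near(b,b), near(b,c), near(b,e), near(b,f), near(e,a), near(e,b), near(e,c), near(e,e), near(e,f)}  (26 atoms)
goal ⊆ F1  ⇒  h_max = 1

1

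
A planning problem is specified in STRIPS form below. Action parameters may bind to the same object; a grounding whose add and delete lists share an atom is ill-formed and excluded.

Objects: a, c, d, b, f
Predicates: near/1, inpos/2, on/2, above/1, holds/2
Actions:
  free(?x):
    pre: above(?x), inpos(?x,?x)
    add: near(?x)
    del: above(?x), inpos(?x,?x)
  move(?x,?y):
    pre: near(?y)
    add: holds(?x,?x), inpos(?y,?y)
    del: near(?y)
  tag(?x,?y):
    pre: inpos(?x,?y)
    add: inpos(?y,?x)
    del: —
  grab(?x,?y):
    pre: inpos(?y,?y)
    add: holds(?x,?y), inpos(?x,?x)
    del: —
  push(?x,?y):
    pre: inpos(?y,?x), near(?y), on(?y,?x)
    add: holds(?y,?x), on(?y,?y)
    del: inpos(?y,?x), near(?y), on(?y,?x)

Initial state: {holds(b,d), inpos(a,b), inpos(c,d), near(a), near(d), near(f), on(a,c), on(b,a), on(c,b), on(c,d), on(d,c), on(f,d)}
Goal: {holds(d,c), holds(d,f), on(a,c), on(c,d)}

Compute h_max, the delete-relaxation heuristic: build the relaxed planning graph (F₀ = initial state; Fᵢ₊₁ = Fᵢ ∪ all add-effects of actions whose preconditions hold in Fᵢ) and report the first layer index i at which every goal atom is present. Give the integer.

F0 = init (12 atoms)
F1 = F0 ∪ {holds(a,a), holds(b,b), holds(c,c), holds(d,d), holds(f,f), inpos(a,a), inpos(b,a), inpos(d,c), inpos(d,d), inpos(f,f)}  (22 atoms)
F2 = F1 ∪ {holds(a,d), holds(a,f), holds(b,a), holds(b,f), holds(c,a), holds(c,d), holds(c,f), holds(d,a), holds(d,c), holds(d,f), holds(f,a), holds(f,d), inpos(b,b), inpos(c,c), on(d,d)}  (37 atoms)
goal ⊆ F2  ⇒  h_max = 2

2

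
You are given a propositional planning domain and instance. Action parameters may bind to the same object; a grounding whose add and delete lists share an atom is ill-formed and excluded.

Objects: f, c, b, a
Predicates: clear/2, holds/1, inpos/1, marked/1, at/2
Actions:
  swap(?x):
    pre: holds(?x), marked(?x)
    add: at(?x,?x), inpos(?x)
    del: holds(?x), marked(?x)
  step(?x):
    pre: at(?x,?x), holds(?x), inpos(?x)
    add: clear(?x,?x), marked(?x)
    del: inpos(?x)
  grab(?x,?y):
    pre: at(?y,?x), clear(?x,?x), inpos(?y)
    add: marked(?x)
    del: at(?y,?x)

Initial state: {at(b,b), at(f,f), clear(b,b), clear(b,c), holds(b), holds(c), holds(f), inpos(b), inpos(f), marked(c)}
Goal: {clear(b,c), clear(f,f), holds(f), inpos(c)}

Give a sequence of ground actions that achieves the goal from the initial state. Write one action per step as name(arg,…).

swap(c); step(f)

1. swap(c)  →  {at(b,b), at(c,c), at(f,f), clear(b,b), clear(b,c), holds(b), holds(f), inpos(b), inpos(c), inpos(f)}
2. step(f)  →  {at(b,b), at(c,c), at(f,f), clear(b,b), clear(b,c), clear(f,f), holds(b), holds(f), inpos(b), inpos(c), marked(f)}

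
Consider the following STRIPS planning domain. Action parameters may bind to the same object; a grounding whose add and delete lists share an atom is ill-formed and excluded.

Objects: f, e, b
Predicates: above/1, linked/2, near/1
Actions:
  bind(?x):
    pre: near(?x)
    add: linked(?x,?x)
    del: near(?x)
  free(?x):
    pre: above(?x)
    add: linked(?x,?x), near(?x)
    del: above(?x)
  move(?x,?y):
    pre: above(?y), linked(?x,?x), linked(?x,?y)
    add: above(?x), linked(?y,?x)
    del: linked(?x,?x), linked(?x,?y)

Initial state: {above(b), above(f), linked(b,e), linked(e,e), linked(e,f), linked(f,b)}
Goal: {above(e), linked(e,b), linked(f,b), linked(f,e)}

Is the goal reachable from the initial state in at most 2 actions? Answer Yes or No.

No

1. free(b)  →  {above(f), linked(b,b), linked(b,e), linked(e,e), linked(e,f), linked(f,b), near(b)}
2. move(e,f)  →  {above(e), above(f), linked(b,b), linked(b,e), linked(f,b), linked(f,e), near(b)}
3. move(b,e)  →  {above(b), above(e), above(f), linked(e,b), linked(f,b), linked(f,e), near(b)}
optimal plan length = 3; 3 > 2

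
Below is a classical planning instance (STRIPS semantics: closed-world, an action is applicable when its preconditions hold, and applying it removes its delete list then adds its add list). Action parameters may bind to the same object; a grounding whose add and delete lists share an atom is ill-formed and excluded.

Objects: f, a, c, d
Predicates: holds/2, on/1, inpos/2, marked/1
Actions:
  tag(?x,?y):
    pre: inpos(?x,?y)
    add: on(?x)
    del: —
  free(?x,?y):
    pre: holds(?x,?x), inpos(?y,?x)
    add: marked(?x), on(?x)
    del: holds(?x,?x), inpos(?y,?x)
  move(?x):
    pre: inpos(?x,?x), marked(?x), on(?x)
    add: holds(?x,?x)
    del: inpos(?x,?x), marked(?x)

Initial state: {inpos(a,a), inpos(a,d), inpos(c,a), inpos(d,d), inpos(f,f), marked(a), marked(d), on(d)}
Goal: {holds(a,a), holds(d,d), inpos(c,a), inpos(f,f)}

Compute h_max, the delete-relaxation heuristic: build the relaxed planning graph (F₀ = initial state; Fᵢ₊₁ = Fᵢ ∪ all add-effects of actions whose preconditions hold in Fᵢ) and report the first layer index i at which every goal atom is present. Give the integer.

2

F0 = init (8 atoms)
F1 = F0 ∪ {holds(d,d), on(a), on(c), on(f)}  (12 atoms)
F2 = F1 ∪ {holds(a,a)}  (13 atoms)
goal ⊆ F2  ⇒  h_max = 2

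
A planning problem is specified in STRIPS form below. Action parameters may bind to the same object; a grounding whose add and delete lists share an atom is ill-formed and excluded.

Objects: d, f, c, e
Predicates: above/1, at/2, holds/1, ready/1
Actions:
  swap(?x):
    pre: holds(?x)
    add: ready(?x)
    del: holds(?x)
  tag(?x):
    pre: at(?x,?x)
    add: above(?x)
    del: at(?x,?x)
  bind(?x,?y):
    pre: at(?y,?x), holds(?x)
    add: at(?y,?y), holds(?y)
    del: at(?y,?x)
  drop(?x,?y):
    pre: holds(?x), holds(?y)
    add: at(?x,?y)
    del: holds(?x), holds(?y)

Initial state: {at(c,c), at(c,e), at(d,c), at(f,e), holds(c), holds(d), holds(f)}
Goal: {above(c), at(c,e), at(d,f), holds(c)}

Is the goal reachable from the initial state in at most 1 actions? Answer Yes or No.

No

1. tag(c)  →  {above(c), at(c,e), at(d,c), at(f,e), holds(c), holds(d), holds(f)}
2. drop(d,f)  →  {above(c), at(c,e), at(d,c), at(d,f), at(f,e), holds(c)}
optimal plan length = 2; 2 > 1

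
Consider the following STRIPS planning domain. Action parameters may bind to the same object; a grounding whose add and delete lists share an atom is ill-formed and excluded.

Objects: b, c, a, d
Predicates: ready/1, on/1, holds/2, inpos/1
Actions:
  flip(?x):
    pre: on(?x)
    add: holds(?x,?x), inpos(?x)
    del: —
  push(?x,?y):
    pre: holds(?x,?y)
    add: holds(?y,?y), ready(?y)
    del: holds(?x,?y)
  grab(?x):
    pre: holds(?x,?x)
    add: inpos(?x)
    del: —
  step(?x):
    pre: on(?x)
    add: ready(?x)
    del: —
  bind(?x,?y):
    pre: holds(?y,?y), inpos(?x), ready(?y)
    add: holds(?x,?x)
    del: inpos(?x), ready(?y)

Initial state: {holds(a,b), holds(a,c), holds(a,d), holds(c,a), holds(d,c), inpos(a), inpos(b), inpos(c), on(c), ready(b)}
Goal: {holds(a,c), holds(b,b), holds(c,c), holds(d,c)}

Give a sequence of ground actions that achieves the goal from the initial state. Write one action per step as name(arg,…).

1. flip(c)  →  {holds(a,b), holds(a,c), holds(a,d), holds(c,a), holds(c,c), holds(d,c), inpos(a), inpos(b), inpos(c), on(c), ready(b)}
2. push(a,b)  →  {holds(a,c), holds(a,d), holds(b,b), holds(c,a), holds(c,c), holds(d,c), inpos(a), inpos(b), inpos(c), on(c), ready(b)}

flip(c); push(a,b)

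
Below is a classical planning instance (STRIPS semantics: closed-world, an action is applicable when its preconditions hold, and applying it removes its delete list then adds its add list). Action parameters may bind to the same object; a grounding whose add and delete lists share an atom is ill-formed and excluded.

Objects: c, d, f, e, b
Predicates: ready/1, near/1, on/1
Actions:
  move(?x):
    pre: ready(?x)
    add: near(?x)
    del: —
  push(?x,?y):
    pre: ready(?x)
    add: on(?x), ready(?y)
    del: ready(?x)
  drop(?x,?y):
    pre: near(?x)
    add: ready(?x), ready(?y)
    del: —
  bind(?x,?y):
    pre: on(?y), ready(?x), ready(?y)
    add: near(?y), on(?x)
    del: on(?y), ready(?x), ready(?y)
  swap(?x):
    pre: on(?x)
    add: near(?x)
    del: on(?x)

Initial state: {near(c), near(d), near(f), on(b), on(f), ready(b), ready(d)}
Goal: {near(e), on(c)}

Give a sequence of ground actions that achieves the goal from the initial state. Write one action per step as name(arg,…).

1. push(d,c)  →  {near(c), near(d), near(f), on(b), on(d), on(f), ready(b), ready(c)}
2. push(c,e)  →  {near(c), near(d), near(f), on(b), on(c), on(d), on(f), ready(b), ready(e)}
3. move(e)  →  {near(c), near(d), near(e), near(f), on(b), on(c), on(d), on(f), ready(b), ready(e)}

push(d,c); push(c,e); move(e)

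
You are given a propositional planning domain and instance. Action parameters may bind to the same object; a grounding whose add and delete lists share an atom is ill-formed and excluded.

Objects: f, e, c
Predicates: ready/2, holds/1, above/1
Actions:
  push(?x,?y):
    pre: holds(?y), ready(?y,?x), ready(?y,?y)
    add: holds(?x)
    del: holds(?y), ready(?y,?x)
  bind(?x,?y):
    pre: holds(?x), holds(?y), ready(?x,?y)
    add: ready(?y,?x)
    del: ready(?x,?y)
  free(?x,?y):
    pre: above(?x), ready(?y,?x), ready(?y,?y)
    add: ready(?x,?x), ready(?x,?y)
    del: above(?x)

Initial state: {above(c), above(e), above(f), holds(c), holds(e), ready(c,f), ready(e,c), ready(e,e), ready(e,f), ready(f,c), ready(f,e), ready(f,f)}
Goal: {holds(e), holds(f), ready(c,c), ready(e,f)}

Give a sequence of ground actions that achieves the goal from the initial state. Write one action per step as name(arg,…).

free(c,f); push(f,c)

1. free(c,f)  →  {above(e), above(f), holds(c), holds(e), ready(c,c), ready(c,f), ready(e,c), ready(e,e), ready(e,f), ready(f,c), ready(f,e), ready(f,f)}
2. push(f,c)  →  {above(e), above(f), holds(e), holds(f), ready(c,c), ready(e,c), ready(e,e), ready(e,f), ready(f,c), ready(f,e), ready(f,f)}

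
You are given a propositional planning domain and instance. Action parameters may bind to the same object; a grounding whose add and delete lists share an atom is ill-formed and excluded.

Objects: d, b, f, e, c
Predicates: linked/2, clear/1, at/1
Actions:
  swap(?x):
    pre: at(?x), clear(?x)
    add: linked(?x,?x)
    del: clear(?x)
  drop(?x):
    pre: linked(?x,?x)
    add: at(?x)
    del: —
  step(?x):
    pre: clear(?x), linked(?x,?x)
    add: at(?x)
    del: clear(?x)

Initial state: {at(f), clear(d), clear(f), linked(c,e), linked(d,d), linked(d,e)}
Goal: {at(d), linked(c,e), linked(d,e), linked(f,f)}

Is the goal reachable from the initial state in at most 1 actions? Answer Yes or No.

1. swap(f)  →  {at(f), clear(d), linked(c,e), linked(d,d), linked(d,e), linked(f,f)}
2. drop(d)  →  {at(d), at(f), clear(d), linked(c,e), linked(d,d), linked(d,e), linked(f,f)}
optimal plan length = 2; 2 > 1

No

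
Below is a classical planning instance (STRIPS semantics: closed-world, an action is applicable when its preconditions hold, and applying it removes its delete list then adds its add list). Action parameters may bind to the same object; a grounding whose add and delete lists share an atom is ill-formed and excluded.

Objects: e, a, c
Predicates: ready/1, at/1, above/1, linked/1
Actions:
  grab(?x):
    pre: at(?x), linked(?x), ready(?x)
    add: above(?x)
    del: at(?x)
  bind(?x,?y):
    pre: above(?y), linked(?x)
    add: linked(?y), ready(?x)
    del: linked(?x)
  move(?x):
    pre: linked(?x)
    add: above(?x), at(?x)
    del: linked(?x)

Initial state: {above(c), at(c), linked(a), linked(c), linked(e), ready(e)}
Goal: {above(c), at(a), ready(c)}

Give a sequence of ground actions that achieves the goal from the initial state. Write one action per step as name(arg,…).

move(a); bind(c,a)

1. move(a)  →  {above(a), above(c), at(a), at(c), linked(c), linked(e), ready(e)}
2. bind(c,a)  →  {above(a), above(c), at(a), at(c), linked(a), linked(e), ready(c), ready(e)}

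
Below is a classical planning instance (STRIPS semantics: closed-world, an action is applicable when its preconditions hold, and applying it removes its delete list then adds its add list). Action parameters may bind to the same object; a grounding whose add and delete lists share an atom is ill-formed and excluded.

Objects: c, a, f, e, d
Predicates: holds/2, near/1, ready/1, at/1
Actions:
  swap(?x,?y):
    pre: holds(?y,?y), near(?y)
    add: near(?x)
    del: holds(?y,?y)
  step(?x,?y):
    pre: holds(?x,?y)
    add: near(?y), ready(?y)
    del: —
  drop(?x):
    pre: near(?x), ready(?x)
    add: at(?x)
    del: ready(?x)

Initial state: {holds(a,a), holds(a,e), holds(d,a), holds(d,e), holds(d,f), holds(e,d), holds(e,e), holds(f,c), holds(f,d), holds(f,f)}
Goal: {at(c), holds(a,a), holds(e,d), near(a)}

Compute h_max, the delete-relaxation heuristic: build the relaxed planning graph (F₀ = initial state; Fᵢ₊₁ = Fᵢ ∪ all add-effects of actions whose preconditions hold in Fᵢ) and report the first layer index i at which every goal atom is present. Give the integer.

F0 = init (10 atoms)
F1 = F0 ∪ {near(a), near(c), near(d), near(e), near(f), ready(a), ready(c), ready(d), ready(e), ready(f)}  (20 atoms)
F2 = F1 ∪ {at(a), at(c), at(d), at(e), at(f)}  (25 atoms)
goal ⊆ F2  ⇒  h_max = 2

2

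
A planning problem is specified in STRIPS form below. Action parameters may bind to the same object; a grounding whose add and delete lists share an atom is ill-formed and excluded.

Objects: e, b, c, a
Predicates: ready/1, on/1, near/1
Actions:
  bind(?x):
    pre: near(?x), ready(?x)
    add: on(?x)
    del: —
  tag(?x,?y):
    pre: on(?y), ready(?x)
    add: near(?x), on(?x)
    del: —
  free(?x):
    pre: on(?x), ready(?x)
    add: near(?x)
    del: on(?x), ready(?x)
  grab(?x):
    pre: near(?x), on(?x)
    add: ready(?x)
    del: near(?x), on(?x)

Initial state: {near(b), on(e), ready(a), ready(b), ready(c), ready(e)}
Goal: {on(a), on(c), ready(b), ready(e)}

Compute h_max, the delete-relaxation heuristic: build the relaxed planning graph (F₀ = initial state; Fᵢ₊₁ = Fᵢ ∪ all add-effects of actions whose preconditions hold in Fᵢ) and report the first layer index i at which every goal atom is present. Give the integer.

1

F0 = init (6 atoms)
F1 = F0 ∪ {near(a), near(c), near(e), on(a), on(b), on(c)}  (12 atoms)
goal ⊆ F1  ⇒  h_max = 1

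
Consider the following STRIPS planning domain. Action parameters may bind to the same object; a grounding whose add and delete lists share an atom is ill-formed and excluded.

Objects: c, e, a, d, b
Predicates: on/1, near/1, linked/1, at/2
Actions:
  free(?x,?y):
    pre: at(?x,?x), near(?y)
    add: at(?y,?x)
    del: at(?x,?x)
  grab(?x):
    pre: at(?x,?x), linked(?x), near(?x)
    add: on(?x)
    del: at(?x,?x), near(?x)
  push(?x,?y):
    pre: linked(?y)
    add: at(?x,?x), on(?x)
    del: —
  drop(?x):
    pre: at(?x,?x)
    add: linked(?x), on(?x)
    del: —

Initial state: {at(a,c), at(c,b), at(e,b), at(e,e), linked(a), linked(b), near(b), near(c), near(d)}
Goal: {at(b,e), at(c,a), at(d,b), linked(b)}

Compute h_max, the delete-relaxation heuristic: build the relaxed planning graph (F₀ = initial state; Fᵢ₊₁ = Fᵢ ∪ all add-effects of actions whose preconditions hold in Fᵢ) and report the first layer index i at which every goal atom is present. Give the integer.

F0 = init (9 atoms)
F1 = F0 ∪ {at(a,a), at(b,b), at(b,e), at(c,c), at(c,e), at(d,d), at(d,e), linked(e), on(a), on(b), on(c), on(d), on(e)}  (22 atoms)
F2 = F1 ∪ {at(b,a), at(b,c), at(b,d), at(c,a), at(c,d), at(d,a), at(d,b), at(d,c), linked(c), linked(d)}  (32 atoms)
goal ⊆ F2  ⇒  h_max = 2

2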